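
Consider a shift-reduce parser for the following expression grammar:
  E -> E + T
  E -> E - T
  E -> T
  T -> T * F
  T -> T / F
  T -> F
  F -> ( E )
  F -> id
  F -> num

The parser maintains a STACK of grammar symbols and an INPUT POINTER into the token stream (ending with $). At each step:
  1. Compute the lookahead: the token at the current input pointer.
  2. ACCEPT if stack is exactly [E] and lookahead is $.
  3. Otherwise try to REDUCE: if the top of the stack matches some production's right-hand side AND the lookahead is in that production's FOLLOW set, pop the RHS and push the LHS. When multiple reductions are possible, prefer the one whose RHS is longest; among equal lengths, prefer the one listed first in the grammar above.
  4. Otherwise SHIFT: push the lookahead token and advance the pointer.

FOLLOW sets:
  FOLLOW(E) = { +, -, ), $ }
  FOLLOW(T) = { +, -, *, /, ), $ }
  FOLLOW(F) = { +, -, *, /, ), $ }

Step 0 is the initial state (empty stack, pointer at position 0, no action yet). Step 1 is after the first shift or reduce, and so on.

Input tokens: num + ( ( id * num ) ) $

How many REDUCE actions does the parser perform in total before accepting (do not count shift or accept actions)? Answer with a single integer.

Answer: 14

Derivation:
Step 1: shift num. Stack=[num] ptr=1 lookahead=+ remaining=[+ ( ( id * num ) ) $]
Step 2: reduce F->num. Stack=[F] ptr=1 lookahead=+ remaining=[+ ( ( id * num ) ) $]
Step 3: reduce T->F. Stack=[T] ptr=1 lookahead=+ remaining=[+ ( ( id * num ) ) $]
Step 4: reduce E->T. Stack=[E] ptr=1 lookahead=+ remaining=[+ ( ( id * num ) ) $]
Step 5: shift +. Stack=[E +] ptr=2 lookahead=( remaining=[( ( id * num ) ) $]
Step 6: shift (. Stack=[E + (] ptr=3 lookahead=( remaining=[( id * num ) ) $]
Step 7: shift (. Stack=[E + ( (] ptr=4 lookahead=id remaining=[id * num ) ) $]
Step 8: shift id. Stack=[E + ( ( id] ptr=5 lookahead=* remaining=[* num ) ) $]
Step 9: reduce F->id. Stack=[E + ( ( F] ptr=5 lookahead=* remaining=[* num ) ) $]
Step 10: reduce T->F. Stack=[E + ( ( T] ptr=5 lookahead=* remaining=[* num ) ) $]
Step 11: shift *. Stack=[E + ( ( T *] ptr=6 lookahead=num remaining=[num ) ) $]
Step 12: shift num. Stack=[E + ( ( T * num] ptr=7 lookahead=) remaining=[) ) $]
Step 13: reduce F->num. Stack=[E + ( ( T * F] ptr=7 lookahead=) remaining=[) ) $]
Step 14: reduce T->T * F. Stack=[E + ( ( T] ptr=7 lookahead=) remaining=[) ) $]
Step 15: reduce E->T. Stack=[E + ( ( E] ptr=7 lookahead=) remaining=[) ) $]
Step 16: shift ). Stack=[E + ( ( E )] ptr=8 lookahead=) remaining=[) $]
Step 17: reduce F->( E ). Stack=[E + ( F] ptr=8 lookahead=) remaining=[) $]
Step 18: reduce T->F. Stack=[E + ( T] ptr=8 lookahead=) remaining=[) $]
Step 19: reduce E->T. Stack=[E + ( E] ptr=8 lookahead=) remaining=[) $]
Step 20: shift ). Stack=[E + ( E )] ptr=9 lookahead=$ remaining=[$]
Step 21: reduce F->( E ). Stack=[E + F] ptr=9 lookahead=$ remaining=[$]
Step 22: reduce T->F. Stack=[E + T] ptr=9 lookahead=$ remaining=[$]
Step 23: reduce E->E + T. Stack=[E] ptr=9 lookahead=$ remaining=[$]
Step 24: accept. Stack=[E] ptr=9 lookahead=$ remaining=[$]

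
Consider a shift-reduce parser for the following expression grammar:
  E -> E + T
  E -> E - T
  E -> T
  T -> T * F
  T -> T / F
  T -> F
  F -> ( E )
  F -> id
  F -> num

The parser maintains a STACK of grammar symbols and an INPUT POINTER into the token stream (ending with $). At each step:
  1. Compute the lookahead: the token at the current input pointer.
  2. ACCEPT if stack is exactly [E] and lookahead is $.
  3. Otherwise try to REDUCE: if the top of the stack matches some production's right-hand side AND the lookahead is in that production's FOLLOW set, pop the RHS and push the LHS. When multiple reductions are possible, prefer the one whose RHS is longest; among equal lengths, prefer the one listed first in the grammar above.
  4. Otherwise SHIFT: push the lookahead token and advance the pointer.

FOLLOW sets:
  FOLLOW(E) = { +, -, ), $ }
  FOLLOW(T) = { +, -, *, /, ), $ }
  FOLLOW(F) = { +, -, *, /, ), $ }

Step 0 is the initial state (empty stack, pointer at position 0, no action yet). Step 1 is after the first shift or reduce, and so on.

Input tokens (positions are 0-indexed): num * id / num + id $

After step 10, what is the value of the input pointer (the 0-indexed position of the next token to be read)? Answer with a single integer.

Answer: 5

Derivation:
Step 1: shift num. Stack=[num] ptr=1 lookahead=* remaining=[* id / num + id $]
Step 2: reduce F->num. Stack=[F] ptr=1 lookahead=* remaining=[* id / num + id $]
Step 3: reduce T->F. Stack=[T] ptr=1 lookahead=* remaining=[* id / num + id $]
Step 4: shift *. Stack=[T *] ptr=2 lookahead=id remaining=[id / num + id $]
Step 5: shift id. Stack=[T * id] ptr=3 lookahead=/ remaining=[/ num + id $]
Step 6: reduce F->id. Stack=[T * F] ptr=3 lookahead=/ remaining=[/ num + id $]
Step 7: reduce T->T * F. Stack=[T] ptr=3 lookahead=/ remaining=[/ num + id $]
Step 8: shift /. Stack=[T /] ptr=4 lookahead=num remaining=[num + id $]
Step 9: shift num. Stack=[T / num] ptr=5 lookahead=+ remaining=[+ id $]
Step 10: reduce F->num. Stack=[T / F] ptr=5 lookahead=+ remaining=[+ id $]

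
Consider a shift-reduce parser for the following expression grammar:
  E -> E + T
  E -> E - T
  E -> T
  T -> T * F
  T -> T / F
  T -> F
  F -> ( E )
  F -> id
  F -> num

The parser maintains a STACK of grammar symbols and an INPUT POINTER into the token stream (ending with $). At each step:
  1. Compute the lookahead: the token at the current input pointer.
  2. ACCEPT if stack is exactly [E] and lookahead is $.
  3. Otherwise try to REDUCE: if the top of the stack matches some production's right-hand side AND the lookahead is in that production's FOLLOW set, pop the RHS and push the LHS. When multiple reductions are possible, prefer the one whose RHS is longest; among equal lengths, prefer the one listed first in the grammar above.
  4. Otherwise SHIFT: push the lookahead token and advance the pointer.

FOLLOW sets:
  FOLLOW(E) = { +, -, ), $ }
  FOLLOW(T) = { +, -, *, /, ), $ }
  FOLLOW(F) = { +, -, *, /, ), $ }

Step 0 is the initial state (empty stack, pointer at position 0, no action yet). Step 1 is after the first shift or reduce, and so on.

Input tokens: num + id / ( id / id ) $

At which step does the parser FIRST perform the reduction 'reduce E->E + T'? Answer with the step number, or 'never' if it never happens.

Answer: 22

Derivation:
Step 1: shift num. Stack=[num] ptr=1 lookahead=+ remaining=[+ id / ( id / id ) $]
Step 2: reduce F->num. Stack=[F] ptr=1 lookahead=+ remaining=[+ id / ( id / id ) $]
Step 3: reduce T->F. Stack=[T] ptr=1 lookahead=+ remaining=[+ id / ( id / id ) $]
Step 4: reduce E->T. Stack=[E] ptr=1 lookahead=+ remaining=[+ id / ( id / id ) $]
Step 5: shift +. Stack=[E +] ptr=2 lookahead=id remaining=[id / ( id / id ) $]
Step 6: shift id. Stack=[E + id] ptr=3 lookahead=/ remaining=[/ ( id / id ) $]
Step 7: reduce F->id. Stack=[E + F] ptr=3 lookahead=/ remaining=[/ ( id / id ) $]
Step 8: reduce T->F. Stack=[E + T] ptr=3 lookahead=/ remaining=[/ ( id / id ) $]
Step 9: shift /. Stack=[E + T /] ptr=4 lookahead=( remaining=[( id / id ) $]
Step 10: shift (. Stack=[E + T / (] ptr=5 lookahead=id remaining=[id / id ) $]
Step 11: shift id. Stack=[E + T / ( id] ptr=6 lookahead=/ remaining=[/ id ) $]
Step 12: reduce F->id. Stack=[E + T / ( F] ptr=6 lookahead=/ remaining=[/ id ) $]
Step 13: reduce T->F. Stack=[E + T / ( T] ptr=6 lookahead=/ remaining=[/ id ) $]
Step 14: shift /. Stack=[E + T / ( T /] ptr=7 lookahead=id remaining=[id ) $]
Step 15: shift id. Stack=[E + T / ( T / id] ptr=8 lookahead=) remaining=[) $]
Step 16: reduce F->id. Stack=[E + T / ( T / F] ptr=8 lookahead=) remaining=[) $]
Step 17: reduce T->T / F. Stack=[E + T / ( T] ptr=8 lookahead=) remaining=[) $]
Step 18: reduce E->T. Stack=[E + T / ( E] ptr=8 lookahead=) remaining=[) $]
Step 19: shift ). Stack=[E + T / ( E )] ptr=9 lookahead=$ remaining=[$]
Step 20: reduce F->( E ). Stack=[E + T / F] ptr=9 lookahead=$ remaining=[$]
Step 21: reduce T->T / F. Stack=[E + T] ptr=9 lookahead=$ remaining=[$]
Step 22: reduce E->E + T. Stack=[E] ptr=9 lookahead=$ remaining=[$]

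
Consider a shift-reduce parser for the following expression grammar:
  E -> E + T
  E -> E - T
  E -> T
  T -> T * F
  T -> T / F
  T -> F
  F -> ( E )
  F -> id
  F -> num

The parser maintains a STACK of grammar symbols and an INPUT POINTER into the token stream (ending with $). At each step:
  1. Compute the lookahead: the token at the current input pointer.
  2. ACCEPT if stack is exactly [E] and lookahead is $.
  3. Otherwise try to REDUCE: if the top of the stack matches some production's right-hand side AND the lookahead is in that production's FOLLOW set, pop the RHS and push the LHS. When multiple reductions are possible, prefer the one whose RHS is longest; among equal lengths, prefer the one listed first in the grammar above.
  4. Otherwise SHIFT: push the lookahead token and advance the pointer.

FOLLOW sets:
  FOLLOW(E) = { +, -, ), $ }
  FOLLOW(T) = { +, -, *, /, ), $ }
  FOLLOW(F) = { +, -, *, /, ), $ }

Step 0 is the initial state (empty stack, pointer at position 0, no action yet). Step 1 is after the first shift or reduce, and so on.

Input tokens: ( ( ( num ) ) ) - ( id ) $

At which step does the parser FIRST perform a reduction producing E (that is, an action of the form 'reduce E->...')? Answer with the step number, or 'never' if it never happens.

Step 1: shift (. Stack=[(] ptr=1 lookahead=( remaining=[( ( num ) ) ) - ( id ) $]
Step 2: shift (. Stack=[( (] ptr=2 lookahead=( remaining=[( num ) ) ) - ( id ) $]
Step 3: shift (. Stack=[( ( (] ptr=3 lookahead=num remaining=[num ) ) ) - ( id ) $]
Step 4: shift num. Stack=[( ( ( num] ptr=4 lookahead=) remaining=[) ) ) - ( id ) $]
Step 5: reduce F->num. Stack=[( ( ( F] ptr=4 lookahead=) remaining=[) ) ) - ( id ) $]
Step 6: reduce T->F. Stack=[( ( ( T] ptr=4 lookahead=) remaining=[) ) ) - ( id ) $]
Step 7: reduce E->T. Stack=[( ( ( E] ptr=4 lookahead=) remaining=[) ) ) - ( id ) $]

Answer: 7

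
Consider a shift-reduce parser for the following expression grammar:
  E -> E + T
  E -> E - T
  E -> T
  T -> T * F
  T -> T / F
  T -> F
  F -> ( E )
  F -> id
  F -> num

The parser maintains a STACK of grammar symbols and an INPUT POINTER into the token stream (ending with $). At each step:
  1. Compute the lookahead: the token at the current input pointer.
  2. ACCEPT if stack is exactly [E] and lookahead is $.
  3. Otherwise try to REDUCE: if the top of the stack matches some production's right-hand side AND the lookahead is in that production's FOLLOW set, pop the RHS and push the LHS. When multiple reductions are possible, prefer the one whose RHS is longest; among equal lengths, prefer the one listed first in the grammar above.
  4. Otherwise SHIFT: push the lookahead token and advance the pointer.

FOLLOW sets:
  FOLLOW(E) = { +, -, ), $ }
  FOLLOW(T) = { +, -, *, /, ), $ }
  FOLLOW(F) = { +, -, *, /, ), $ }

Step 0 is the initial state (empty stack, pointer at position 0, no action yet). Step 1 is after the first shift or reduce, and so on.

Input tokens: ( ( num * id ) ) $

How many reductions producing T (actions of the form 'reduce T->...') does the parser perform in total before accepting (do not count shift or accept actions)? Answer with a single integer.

Answer: 4

Derivation:
Step 1: shift (. Stack=[(] ptr=1 lookahead=( remaining=[( num * id ) ) $]
Step 2: shift (. Stack=[( (] ptr=2 lookahead=num remaining=[num * id ) ) $]
Step 3: shift num. Stack=[( ( num] ptr=3 lookahead=* remaining=[* id ) ) $]
Step 4: reduce F->num. Stack=[( ( F] ptr=3 lookahead=* remaining=[* id ) ) $]
Step 5: reduce T->F. Stack=[( ( T] ptr=3 lookahead=* remaining=[* id ) ) $]
Step 6: shift *. Stack=[( ( T *] ptr=4 lookahead=id remaining=[id ) ) $]
Step 7: shift id. Stack=[( ( T * id] ptr=5 lookahead=) remaining=[) ) $]
Step 8: reduce F->id. Stack=[( ( T * F] ptr=5 lookahead=) remaining=[) ) $]
Step 9: reduce T->T * F. Stack=[( ( T] ptr=5 lookahead=) remaining=[) ) $]
Step 10: reduce E->T. Stack=[( ( E] ptr=5 lookahead=) remaining=[) ) $]
Step 11: shift ). Stack=[( ( E )] ptr=6 lookahead=) remaining=[) $]
Step 12: reduce F->( E ). Stack=[( F] ptr=6 lookahead=) remaining=[) $]
Step 13: reduce T->F. Stack=[( T] ptr=6 lookahead=) remaining=[) $]
Step 14: reduce E->T. Stack=[( E] ptr=6 lookahead=) remaining=[) $]
Step 15: shift ). Stack=[( E )] ptr=7 lookahead=$ remaining=[$]
Step 16: reduce F->( E ). Stack=[F] ptr=7 lookahead=$ remaining=[$]
Step 17: reduce T->F. Stack=[T] ptr=7 lookahead=$ remaining=[$]
Step 18: reduce E->T. Stack=[E] ptr=7 lookahead=$ remaining=[$]
Step 19: accept. Stack=[E] ptr=7 lookahead=$ remaining=[$]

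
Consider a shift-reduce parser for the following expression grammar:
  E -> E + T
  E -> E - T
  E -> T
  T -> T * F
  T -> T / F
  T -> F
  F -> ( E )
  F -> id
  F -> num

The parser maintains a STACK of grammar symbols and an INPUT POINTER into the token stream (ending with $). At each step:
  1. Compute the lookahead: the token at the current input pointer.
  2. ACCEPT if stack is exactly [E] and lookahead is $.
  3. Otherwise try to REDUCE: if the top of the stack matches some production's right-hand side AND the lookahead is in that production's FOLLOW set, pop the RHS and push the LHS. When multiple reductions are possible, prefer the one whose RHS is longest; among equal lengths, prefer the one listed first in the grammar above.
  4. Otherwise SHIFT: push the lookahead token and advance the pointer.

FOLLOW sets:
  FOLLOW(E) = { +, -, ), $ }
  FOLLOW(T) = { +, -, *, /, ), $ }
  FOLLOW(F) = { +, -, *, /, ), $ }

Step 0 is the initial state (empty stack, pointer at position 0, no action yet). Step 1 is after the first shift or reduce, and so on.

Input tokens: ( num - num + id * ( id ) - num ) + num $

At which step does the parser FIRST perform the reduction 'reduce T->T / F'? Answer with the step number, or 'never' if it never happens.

Step 1: shift (. Stack=[(] ptr=1 lookahead=num remaining=[num - num + id * ( id ) - num ) + num $]
Step 2: shift num. Stack=[( num] ptr=2 lookahead=- remaining=[- num + id * ( id ) - num ) + num $]
Step 3: reduce F->num. Stack=[( F] ptr=2 lookahead=- remaining=[- num + id * ( id ) - num ) + num $]
Step 4: reduce T->F. Stack=[( T] ptr=2 lookahead=- remaining=[- num + id * ( id ) - num ) + num $]
Step 5: reduce E->T. Stack=[( E] ptr=2 lookahead=- remaining=[- num + id * ( id ) - num ) + num $]
Step 6: shift -. Stack=[( E -] ptr=3 lookahead=num remaining=[num + id * ( id ) - num ) + num $]
Step 7: shift num. Stack=[( E - num] ptr=4 lookahead=+ remaining=[+ id * ( id ) - num ) + num $]
Step 8: reduce F->num. Stack=[( E - F] ptr=4 lookahead=+ remaining=[+ id * ( id ) - num ) + num $]
Step 9: reduce T->F. Stack=[( E - T] ptr=4 lookahead=+ remaining=[+ id * ( id ) - num ) + num $]
Step 10: reduce E->E - T. Stack=[( E] ptr=4 lookahead=+ remaining=[+ id * ( id ) - num ) + num $]
Step 11: shift +. Stack=[( E +] ptr=5 lookahead=id remaining=[id * ( id ) - num ) + num $]
Step 12: shift id. Stack=[( E + id] ptr=6 lookahead=* remaining=[* ( id ) - num ) + num $]
Step 13: reduce F->id. Stack=[( E + F] ptr=6 lookahead=* remaining=[* ( id ) - num ) + num $]
Step 14: reduce T->F. Stack=[( E + T] ptr=6 lookahead=* remaining=[* ( id ) - num ) + num $]
Step 15: shift *. Stack=[( E + T *] ptr=7 lookahead=( remaining=[( id ) - num ) + num $]
Step 16: shift (. Stack=[( E + T * (] ptr=8 lookahead=id remaining=[id ) - num ) + num $]
Step 17: shift id. Stack=[( E + T * ( id] ptr=9 lookahead=) remaining=[) - num ) + num $]
Step 18: reduce F->id. Stack=[( E + T * ( F] ptr=9 lookahead=) remaining=[) - num ) + num $]
Step 19: reduce T->F. Stack=[( E + T * ( T] ptr=9 lookahead=) remaining=[) - num ) + num $]
Step 20: reduce E->T. Stack=[( E + T * ( E] ptr=9 lookahead=) remaining=[) - num ) + num $]
Step 21: shift ). Stack=[( E + T * ( E )] ptr=10 lookahead=- remaining=[- num ) + num $]
Step 22: reduce F->( E ). Stack=[( E + T * F] ptr=10 lookahead=- remaining=[- num ) + num $]
Step 23: reduce T->T * F. Stack=[( E + T] ptr=10 lookahead=- remaining=[- num ) + num $]
Step 24: reduce E->E + T. Stack=[( E] ptr=10 lookahead=- remaining=[- num ) + num $]
Step 25: shift -. Stack=[( E -] ptr=11 lookahead=num remaining=[num ) + num $]
Step 26: shift num. Stack=[( E - num] ptr=12 lookahead=) remaining=[) + num $]
Step 27: reduce F->num. Stack=[( E - F] ptr=12 lookahead=) remaining=[) + num $]
Step 28: reduce T->F. Stack=[( E - T] ptr=12 lookahead=) remaining=[) + num $]
Step 29: reduce E->E - T. Stack=[( E] ptr=12 lookahead=) remaining=[) + num $]
Step 30: shift ). Stack=[( E )] ptr=13 lookahead=+ remaining=[+ num $]
Step 31: reduce F->( E ). Stack=[F] ptr=13 lookahead=+ remaining=[+ num $]
Step 32: reduce T->F. Stack=[T] ptr=13 lookahead=+ remaining=[+ num $]
Step 33: reduce E->T. Stack=[E] ptr=13 lookahead=+ remaining=[+ num $]
Step 34: shift +. Stack=[E +] ptr=14 lookahead=num remaining=[num $]
Step 35: shift num. Stack=[E + num] ptr=15 lookahead=$ remaining=[$]
Step 36: reduce F->num. Stack=[E + F] ptr=15 lookahead=$ remaining=[$]
Step 37: reduce T->F. Stack=[E + T] ptr=15 lookahead=$ remaining=[$]
Step 38: reduce E->E + T. Stack=[E] ptr=15 lookahead=$ remaining=[$]
Step 39: accept. Stack=[E] ptr=15 lookahead=$ remaining=[$]

Answer: never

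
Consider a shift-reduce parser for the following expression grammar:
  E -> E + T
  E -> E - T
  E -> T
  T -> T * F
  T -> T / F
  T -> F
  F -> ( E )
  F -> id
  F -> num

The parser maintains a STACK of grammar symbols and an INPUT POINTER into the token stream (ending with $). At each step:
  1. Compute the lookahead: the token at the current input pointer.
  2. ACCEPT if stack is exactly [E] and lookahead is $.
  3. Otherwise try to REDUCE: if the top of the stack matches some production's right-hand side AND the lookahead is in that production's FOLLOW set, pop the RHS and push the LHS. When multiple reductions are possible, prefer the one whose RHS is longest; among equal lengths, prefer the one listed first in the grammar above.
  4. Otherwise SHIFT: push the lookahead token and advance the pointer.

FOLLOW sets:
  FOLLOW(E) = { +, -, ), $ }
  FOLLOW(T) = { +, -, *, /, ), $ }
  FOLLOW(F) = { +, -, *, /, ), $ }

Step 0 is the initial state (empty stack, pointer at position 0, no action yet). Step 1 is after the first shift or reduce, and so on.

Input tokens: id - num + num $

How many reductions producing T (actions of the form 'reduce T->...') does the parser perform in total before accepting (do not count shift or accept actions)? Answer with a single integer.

Step 1: shift id. Stack=[id] ptr=1 lookahead=- remaining=[- num + num $]
Step 2: reduce F->id. Stack=[F] ptr=1 lookahead=- remaining=[- num + num $]
Step 3: reduce T->F. Stack=[T] ptr=1 lookahead=- remaining=[- num + num $]
Step 4: reduce E->T. Stack=[E] ptr=1 lookahead=- remaining=[- num + num $]
Step 5: shift -. Stack=[E -] ptr=2 lookahead=num remaining=[num + num $]
Step 6: shift num. Stack=[E - num] ptr=3 lookahead=+ remaining=[+ num $]
Step 7: reduce F->num. Stack=[E - F] ptr=3 lookahead=+ remaining=[+ num $]
Step 8: reduce T->F. Stack=[E - T] ptr=3 lookahead=+ remaining=[+ num $]
Step 9: reduce E->E - T. Stack=[E] ptr=3 lookahead=+ remaining=[+ num $]
Step 10: shift +. Stack=[E +] ptr=4 lookahead=num remaining=[num $]
Step 11: shift num. Stack=[E + num] ptr=5 lookahead=$ remaining=[$]
Step 12: reduce F->num. Stack=[E + F] ptr=5 lookahead=$ remaining=[$]
Step 13: reduce T->F. Stack=[E + T] ptr=5 lookahead=$ remaining=[$]
Step 14: reduce E->E + T. Stack=[E] ptr=5 lookahead=$ remaining=[$]
Step 15: accept. Stack=[E] ptr=5 lookahead=$ remaining=[$]

Answer: 3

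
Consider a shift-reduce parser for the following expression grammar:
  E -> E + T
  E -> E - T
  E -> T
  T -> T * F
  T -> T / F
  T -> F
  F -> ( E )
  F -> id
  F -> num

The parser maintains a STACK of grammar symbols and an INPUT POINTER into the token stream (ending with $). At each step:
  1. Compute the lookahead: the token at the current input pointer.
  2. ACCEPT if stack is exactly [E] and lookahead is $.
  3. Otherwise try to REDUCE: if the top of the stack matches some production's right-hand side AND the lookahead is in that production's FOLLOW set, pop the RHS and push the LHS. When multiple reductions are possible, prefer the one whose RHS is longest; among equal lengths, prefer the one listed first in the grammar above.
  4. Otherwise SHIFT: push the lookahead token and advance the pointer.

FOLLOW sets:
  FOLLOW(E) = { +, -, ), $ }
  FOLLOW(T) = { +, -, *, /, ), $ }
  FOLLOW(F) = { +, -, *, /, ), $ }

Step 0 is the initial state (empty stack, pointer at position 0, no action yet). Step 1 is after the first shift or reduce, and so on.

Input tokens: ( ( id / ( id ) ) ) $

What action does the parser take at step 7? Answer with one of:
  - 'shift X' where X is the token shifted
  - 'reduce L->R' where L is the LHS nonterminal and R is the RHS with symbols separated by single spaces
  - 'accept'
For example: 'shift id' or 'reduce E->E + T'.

Answer: shift (

Derivation:
Step 1: shift (. Stack=[(] ptr=1 lookahead=( remaining=[( id / ( id ) ) ) $]
Step 2: shift (. Stack=[( (] ptr=2 lookahead=id remaining=[id / ( id ) ) ) $]
Step 3: shift id. Stack=[( ( id] ptr=3 lookahead=/ remaining=[/ ( id ) ) ) $]
Step 4: reduce F->id. Stack=[( ( F] ptr=3 lookahead=/ remaining=[/ ( id ) ) ) $]
Step 5: reduce T->F. Stack=[( ( T] ptr=3 lookahead=/ remaining=[/ ( id ) ) ) $]
Step 6: shift /. Stack=[( ( T /] ptr=4 lookahead=( remaining=[( id ) ) ) $]
Step 7: shift (. Stack=[( ( T / (] ptr=5 lookahead=id remaining=[id ) ) ) $]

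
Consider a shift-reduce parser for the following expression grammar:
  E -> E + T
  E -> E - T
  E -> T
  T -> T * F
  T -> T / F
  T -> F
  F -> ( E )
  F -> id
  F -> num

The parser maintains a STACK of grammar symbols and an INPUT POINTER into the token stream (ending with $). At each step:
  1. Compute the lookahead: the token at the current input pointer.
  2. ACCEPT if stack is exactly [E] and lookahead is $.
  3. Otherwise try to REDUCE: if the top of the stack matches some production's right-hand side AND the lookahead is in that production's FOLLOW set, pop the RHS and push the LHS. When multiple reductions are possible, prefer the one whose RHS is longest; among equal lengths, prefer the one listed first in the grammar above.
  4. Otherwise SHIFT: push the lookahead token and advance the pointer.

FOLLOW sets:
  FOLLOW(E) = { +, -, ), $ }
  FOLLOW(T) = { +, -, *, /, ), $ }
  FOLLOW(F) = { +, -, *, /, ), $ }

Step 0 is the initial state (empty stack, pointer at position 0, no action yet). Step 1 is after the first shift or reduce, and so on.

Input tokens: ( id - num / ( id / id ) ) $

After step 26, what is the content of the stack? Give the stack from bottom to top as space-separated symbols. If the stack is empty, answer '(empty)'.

Step 1: shift (. Stack=[(] ptr=1 lookahead=id remaining=[id - num / ( id / id ) ) $]
Step 2: shift id. Stack=[( id] ptr=2 lookahead=- remaining=[- num / ( id / id ) ) $]
Step 3: reduce F->id. Stack=[( F] ptr=2 lookahead=- remaining=[- num / ( id / id ) ) $]
Step 4: reduce T->F. Stack=[( T] ptr=2 lookahead=- remaining=[- num / ( id / id ) ) $]
Step 5: reduce E->T. Stack=[( E] ptr=2 lookahead=- remaining=[- num / ( id / id ) ) $]
Step 6: shift -. Stack=[( E -] ptr=3 lookahead=num remaining=[num / ( id / id ) ) $]
Step 7: shift num. Stack=[( E - num] ptr=4 lookahead=/ remaining=[/ ( id / id ) ) $]
Step 8: reduce F->num. Stack=[( E - F] ptr=4 lookahead=/ remaining=[/ ( id / id ) ) $]
Step 9: reduce T->F. Stack=[( E - T] ptr=4 lookahead=/ remaining=[/ ( id / id ) ) $]
Step 10: shift /. Stack=[( E - T /] ptr=5 lookahead=( remaining=[( id / id ) ) $]
Step 11: shift (. Stack=[( E - T / (] ptr=6 lookahead=id remaining=[id / id ) ) $]
Step 12: shift id. Stack=[( E - T / ( id] ptr=7 lookahead=/ remaining=[/ id ) ) $]
Step 13: reduce F->id. Stack=[( E - T / ( F] ptr=7 lookahead=/ remaining=[/ id ) ) $]
Step 14: reduce T->F. Stack=[( E - T / ( T] ptr=7 lookahead=/ remaining=[/ id ) ) $]
Step 15: shift /. Stack=[( E - T / ( T /] ptr=8 lookahead=id remaining=[id ) ) $]
Step 16: shift id. Stack=[( E - T / ( T / id] ptr=9 lookahead=) remaining=[) ) $]
Step 17: reduce F->id. Stack=[( E - T / ( T / F] ptr=9 lookahead=) remaining=[) ) $]
Step 18: reduce T->T / F. Stack=[( E - T / ( T] ptr=9 lookahead=) remaining=[) ) $]
Step 19: reduce E->T. Stack=[( E - T / ( E] ptr=9 lookahead=) remaining=[) ) $]
Step 20: shift ). Stack=[( E - T / ( E )] ptr=10 lookahead=) remaining=[) $]
Step 21: reduce F->( E ). Stack=[( E - T / F] ptr=10 lookahead=) remaining=[) $]
Step 22: reduce T->T / F. Stack=[( E - T] ptr=10 lookahead=) remaining=[) $]
Step 23: reduce E->E - T. Stack=[( E] ptr=10 lookahead=) remaining=[) $]
Step 24: shift ). Stack=[( E )] ptr=11 lookahead=$ remaining=[$]
Step 25: reduce F->( E ). Stack=[F] ptr=11 lookahead=$ remaining=[$]
Step 26: reduce T->F. Stack=[T] ptr=11 lookahead=$ remaining=[$]

Answer: T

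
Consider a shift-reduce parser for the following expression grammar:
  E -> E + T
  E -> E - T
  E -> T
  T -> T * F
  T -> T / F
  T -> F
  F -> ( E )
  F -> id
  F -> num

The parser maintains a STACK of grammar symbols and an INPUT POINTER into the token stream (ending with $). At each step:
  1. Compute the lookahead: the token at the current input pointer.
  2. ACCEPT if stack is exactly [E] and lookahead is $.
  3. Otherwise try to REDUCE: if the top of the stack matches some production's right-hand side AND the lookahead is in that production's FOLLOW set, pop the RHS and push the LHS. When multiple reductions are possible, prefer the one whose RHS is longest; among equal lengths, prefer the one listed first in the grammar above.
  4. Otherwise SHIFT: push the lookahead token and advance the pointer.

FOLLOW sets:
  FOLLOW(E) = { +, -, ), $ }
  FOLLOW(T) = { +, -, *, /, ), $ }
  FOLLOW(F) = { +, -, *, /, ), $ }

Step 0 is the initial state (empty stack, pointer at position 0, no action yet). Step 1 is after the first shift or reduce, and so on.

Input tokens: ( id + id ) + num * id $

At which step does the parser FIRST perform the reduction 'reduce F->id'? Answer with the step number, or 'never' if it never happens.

Step 1: shift (. Stack=[(] ptr=1 lookahead=id remaining=[id + id ) + num * id $]
Step 2: shift id. Stack=[( id] ptr=2 lookahead=+ remaining=[+ id ) + num * id $]
Step 3: reduce F->id. Stack=[( F] ptr=2 lookahead=+ remaining=[+ id ) + num * id $]

Answer: 3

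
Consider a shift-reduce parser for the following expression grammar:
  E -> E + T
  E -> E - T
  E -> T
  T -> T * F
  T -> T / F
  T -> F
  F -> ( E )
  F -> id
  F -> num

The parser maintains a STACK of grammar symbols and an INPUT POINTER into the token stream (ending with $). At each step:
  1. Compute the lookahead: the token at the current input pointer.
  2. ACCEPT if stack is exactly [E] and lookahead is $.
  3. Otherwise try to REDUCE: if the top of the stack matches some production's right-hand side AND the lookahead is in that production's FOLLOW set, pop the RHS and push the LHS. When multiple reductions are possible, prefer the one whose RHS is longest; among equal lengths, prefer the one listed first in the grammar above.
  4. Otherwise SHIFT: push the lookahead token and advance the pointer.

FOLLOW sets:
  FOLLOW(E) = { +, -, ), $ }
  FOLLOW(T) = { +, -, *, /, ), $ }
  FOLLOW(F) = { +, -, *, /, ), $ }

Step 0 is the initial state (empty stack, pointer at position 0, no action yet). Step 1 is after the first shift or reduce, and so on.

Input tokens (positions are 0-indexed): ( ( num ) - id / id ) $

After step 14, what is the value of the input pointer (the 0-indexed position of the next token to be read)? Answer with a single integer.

Step 1: shift (. Stack=[(] ptr=1 lookahead=( remaining=[( num ) - id / id ) $]
Step 2: shift (. Stack=[( (] ptr=2 lookahead=num remaining=[num ) - id / id ) $]
Step 3: shift num. Stack=[( ( num] ptr=3 lookahead=) remaining=[) - id / id ) $]
Step 4: reduce F->num. Stack=[( ( F] ptr=3 lookahead=) remaining=[) - id / id ) $]
Step 5: reduce T->F. Stack=[( ( T] ptr=3 lookahead=) remaining=[) - id / id ) $]
Step 6: reduce E->T. Stack=[( ( E] ptr=3 lookahead=) remaining=[) - id / id ) $]
Step 7: shift ). Stack=[( ( E )] ptr=4 lookahead=- remaining=[- id / id ) $]
Step 8: reduce F->( E ). Stack=[( F] ptr=4 lookahead=- remaining=[- id / id ) $]
Step 9: reduce T->F. Stack=[( T] ptr=4 lookahead=- remaining=[- id / id ) $]
Step 10: reduce E->T. Stack=[( E] ptr=4 lookahead=- remaining=[- id / id ) $]
Step 11: shift -. Stack=[( E -] ptr=5 lookahead=id remaining=[id / id ) $]
Step 12: shift id. Stack=[( E - id] ptr=6 lookahead=/ remaining=[/ id ) $]
Step 13: reduce F->id. Stack=[( E - F] ptr=6 lookahead=/ remaining=[/ id ) $]
Step 14: reduce T->F. Stack=[( E - T] ptr=6 lookahead=/ remaining=[/ id ) $]

Answer: 6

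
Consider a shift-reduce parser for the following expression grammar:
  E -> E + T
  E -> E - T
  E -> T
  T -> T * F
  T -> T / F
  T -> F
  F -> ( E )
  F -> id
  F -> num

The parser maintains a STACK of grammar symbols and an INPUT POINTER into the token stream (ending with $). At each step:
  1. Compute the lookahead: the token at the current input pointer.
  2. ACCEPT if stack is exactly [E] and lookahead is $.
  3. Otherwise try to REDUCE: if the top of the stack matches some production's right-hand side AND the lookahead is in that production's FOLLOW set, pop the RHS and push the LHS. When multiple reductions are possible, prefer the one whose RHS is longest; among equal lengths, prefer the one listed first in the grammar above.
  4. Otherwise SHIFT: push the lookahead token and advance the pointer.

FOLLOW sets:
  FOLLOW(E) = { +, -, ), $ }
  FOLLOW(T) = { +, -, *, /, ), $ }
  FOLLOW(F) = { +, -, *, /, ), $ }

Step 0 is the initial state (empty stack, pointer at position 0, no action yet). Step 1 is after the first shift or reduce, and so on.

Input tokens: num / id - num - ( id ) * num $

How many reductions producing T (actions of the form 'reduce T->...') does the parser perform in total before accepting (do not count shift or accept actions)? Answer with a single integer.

Answer: 6

Derivation:
Step 1: shift num. Stack=[num] ptr=1 lookahead=/ remaining=[/ id - num - ( id ) * num $]
Step 2: reduce F->num. Stack=[F] ptr=1 lookahead=/ remaining=[/ id - num - ( id ) * num $]
Step 3: reduce T->F. Stack=[T] ptr=1 lookahead=/ remaining=[/ id - num - ( id ) * num $]
Step 4: shift /. Stack=[T /] ptr=2 lookahead=id remaining=[id - num - ( id ) * num $]
Step 5: shift id. Stack=[T / id] ptr=3 lookahead=- remaining=[- num - ( id ) * num $]
Step 6: reduce F->id. Stack=[T / F] ptr=3 lookahead=- remaining=[- num - ( id ) * num $]
Step 7: reduce T->T / F. Stack=[T] ptr=3 lookahead=- remaining=[- num - ( id ) * num $]
Step 8: reduce E->T. Stack=[E] ptr=3 lookahead=- remaining=[- num - ( id ) * num $]
Step 9: shift -. Stack=[E -] ptr=4 lookahead=num remaining=[num - ( id ) * num $]
Step 10: shift num. Stack=[E - num] ptr=5 lookahead=- remaining=[- ( id ) * num $]
Step 11: reduce F->num. Stack=[E - F] ptr=5 lookahead=- remaining=[- ( id ) * num $]
Step 12: reduce T->F. Stack=[E - T] ptr=5 lookahead=- remaining=[- ( id ) * num $]
Step 13: reduce E->E - T. Stack=[E] ptr=5 lookahead=- remaining=[- ( id ) * num $]
Step 14: shift -. Stack=[E -] ptr=6 lookahead=( remaining=[( id ) * num $]
Step 15: shift (. Stack=[E - (] ptr=7 lookahead=id remaining=[id ) * num $]
Step 16: shift id. Stack=[E - ( id] ptr=8 lookahead=) remaining=[) * num $]
Step 17: reduce F->id. Stack=[E - ( F] ptr=8 lookahead=) remaining=[) * num $]
Step 18: reduce T->F. Stack=[E - ( T] ptr=8 lookahead=) remaining=[) * num $]
Step 19: reduce E->T. Stack=[E - ( E] ptr=8 lookahead=) remaining=[) * num $]
Step 20: shift ). Stack=[E - ( E )] ptr=9 lookahead=* remaining=[* num $]
Step 21: reduce F->( E ). Stack=[E - F] ptr=9 lookahead=* remaining=[* num $]
Step 22: reduce T->F. Stack=[E - T] ptr=9 lookahead=* remaining=[* num $]
Step 23: shift *. Stack=[E - T *] ptr=10 lookahead=num remaining=[num $]
Step 24: shift num. Stack=[E - T * num] ptr=11 lookahead=$ remaining=[$]
Step 25: reduce F->num. Stack=[E - T * F] ptr=11 lookahead=$ remaining=[$]
Step 26: reduce T->T * F. Stack=[E - T] ptr=11 lookahead=$ remaining=[$]
Step 27: reduce E->E - T. Stack=[E] ptr=11 lookahead=$ remaining=[$]
Step 28: accept. Stack=[E] ptr=11 lookahead=$ remaining=[$]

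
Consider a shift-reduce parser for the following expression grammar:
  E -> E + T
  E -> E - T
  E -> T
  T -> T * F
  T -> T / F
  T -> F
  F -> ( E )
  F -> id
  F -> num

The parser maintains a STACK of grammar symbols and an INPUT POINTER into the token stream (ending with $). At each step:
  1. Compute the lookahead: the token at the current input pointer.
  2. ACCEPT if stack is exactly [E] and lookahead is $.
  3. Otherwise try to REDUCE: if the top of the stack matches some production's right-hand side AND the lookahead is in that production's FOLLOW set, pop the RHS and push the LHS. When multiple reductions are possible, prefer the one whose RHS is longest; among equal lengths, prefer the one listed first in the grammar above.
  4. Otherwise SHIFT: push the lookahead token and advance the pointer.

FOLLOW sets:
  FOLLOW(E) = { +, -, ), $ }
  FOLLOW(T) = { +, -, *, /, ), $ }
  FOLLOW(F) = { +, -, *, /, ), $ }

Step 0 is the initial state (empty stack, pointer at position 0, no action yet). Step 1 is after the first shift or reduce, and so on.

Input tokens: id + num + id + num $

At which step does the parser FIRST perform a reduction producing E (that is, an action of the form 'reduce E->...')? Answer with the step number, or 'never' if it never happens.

Step 1: shift id. Stack=[id] ptr=1 lookahead=+ remaining=[+ num + id + num $]
Step 2: reduce F->id. Stack=[F] ptr=1 lookahead=+ remaining=[+ num + id + num $]
Step 3: reduce T->F. Stack=[T] ptr=1 lookahead=+ remaining=[+ num + id + num $]
Step 4: reduce E->T. Stack=[E] ptr=1 lookahead=+ remaining=[+ num + id + num $]

Answer: 4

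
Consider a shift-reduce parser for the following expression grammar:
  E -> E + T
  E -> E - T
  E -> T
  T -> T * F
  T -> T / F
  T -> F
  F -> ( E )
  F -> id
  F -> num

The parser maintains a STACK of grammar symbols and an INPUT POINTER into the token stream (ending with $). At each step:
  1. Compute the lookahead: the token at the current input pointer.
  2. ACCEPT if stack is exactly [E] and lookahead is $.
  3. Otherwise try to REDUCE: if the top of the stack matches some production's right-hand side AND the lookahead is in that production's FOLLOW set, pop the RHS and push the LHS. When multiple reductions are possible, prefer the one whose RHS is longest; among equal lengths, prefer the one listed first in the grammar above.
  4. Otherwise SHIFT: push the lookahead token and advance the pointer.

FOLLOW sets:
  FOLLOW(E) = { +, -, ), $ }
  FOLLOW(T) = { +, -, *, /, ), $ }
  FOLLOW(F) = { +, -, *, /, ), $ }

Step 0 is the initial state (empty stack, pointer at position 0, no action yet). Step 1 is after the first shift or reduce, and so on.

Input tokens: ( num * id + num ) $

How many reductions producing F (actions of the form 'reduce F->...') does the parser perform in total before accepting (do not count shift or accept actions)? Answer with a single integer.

Answer: 4

Derivation:
Step 1: shift (. Stack=[(] ptr=1 lookahead=num remaining=[num * id + num ) $]
Step 2: shift num. Stack=[( num] ptr=2 lookahead=* remaining=[* id + num ) $]
Step 3: reduce F->num. Stack=[( F] ptr=2 lookahead=* remaining=[* id + num ) $]
Step 4: reduce T->F. Stack=[( T] ptr=2 lookahead=* remaining=[* id + num ) $]
Step 5: shift *. Stack=[( T *] ptr=3 lookahead=id remaining=[id + num ) $]
Step 6: shift id. Stack=[( T * id] ptr=4 lookahead=+ remaining=[+ num ) $]
Step 7: reduce F->id. Stack=[( T * F] ptr=4 lookahead=+ remaining=[+ num ) $]
Step 8: reduce T->T * F. Stack=[( T] ptr=4 lookahead=+ remaining=[+ num ) $]
Step 9: reduce E->T. Stack=[( E] ptr=4 lookahead=+ remaining=[+ num ) $]
Step 10: shift +. Stack=[( E +] ptr=5 lookahead=num remaining=[num ) $]
Step 11: shift num. Stack=[( E + num] ptr=6 lookahead=) remaining=[) $]
Step 12: reduce F->num. Stack=[( E + F] ptr=6 lookahead=) remaining=[) $]
Step 13: reduce T->F. Stack=[( E + T] ptr=6 lookahead=) remaining=[) $]
Step 14: reduce E->E + T. Stack=[( E] ptr=6 lookahead=) remaining=[) $]
Step 15: shift ). Stack=[( E )] ptr=7 lookahead=$ remaining=[$]
Step 16: reduce F->( E ). Stack=[F] ptr=7 lookahead=$ remaining=[$]
Step 17: reduce T->F. Stack=[T] ptr=7 lookahead=$ remaining=[$]
Step 18: reduce E->T. Stack=[E] ptr=7 lookahead=$ remaining=[$]
Step 19: accept. Stack=[E] ptr=7 lookahead=$ remaining=[$]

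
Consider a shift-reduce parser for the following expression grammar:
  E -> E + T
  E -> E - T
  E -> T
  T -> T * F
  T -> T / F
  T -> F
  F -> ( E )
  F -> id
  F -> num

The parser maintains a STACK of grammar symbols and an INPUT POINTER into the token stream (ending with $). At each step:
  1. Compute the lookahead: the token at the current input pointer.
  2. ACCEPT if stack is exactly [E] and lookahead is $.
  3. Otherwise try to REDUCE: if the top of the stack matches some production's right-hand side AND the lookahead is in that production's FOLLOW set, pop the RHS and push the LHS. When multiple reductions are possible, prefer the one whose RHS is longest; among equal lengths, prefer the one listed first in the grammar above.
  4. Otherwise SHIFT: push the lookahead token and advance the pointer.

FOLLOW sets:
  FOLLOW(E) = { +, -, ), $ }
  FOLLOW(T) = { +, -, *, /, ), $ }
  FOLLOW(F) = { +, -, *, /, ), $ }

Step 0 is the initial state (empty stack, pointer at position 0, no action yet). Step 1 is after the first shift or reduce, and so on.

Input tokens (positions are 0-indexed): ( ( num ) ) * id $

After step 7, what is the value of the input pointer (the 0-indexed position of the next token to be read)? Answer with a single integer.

Answer: 4

Derivation:
Step 1: shift (. Stack=[(] ptr=1 lookahead=( remaining=[( num ) ) * id $]
Step 2: shift (. Stack=[( (] ptr=2 lookahead=num remaining=[num ) ) * id $]
Step 3: shift num. Stack=[( ( num] ptr=3 lookahead=) remaining=[) ) * id $]
Step 4: reduce F->num. Stack=[( ( F] ptr=3 lookahead=) remaining=[) ) * id $]
Step 5: reduce T->F. Stack=[( ( T] ptr=3 lookahead=) remaining=[) ) * id $]
Step 6: reduce E->T. Stack=[( ( E] ptr=3 lookahead=) remaining=[) ) * id $]
Step 7: shift ). Stack=[( ( E )] ptr=4 lookahead=) remaining=[) * id $]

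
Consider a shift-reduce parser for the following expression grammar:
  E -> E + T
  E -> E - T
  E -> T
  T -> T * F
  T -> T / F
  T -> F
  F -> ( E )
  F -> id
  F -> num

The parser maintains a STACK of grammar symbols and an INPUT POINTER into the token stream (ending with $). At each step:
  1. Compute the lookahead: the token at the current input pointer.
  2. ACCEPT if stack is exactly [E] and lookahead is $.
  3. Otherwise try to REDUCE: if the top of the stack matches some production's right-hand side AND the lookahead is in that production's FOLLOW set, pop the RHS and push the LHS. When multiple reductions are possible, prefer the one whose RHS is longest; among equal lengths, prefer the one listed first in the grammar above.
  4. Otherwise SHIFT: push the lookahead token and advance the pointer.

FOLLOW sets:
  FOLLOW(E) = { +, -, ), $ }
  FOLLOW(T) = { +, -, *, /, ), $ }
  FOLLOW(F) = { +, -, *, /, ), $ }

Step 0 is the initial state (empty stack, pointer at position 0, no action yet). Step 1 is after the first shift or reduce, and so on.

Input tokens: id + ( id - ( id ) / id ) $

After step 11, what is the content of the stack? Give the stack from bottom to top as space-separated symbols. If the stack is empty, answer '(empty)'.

Answer: E + ( E -

Derivation:
Step 1: shift id. Stack=[id] ptr=1 lookahead=+ remaining=[+ ( id - ( id ) / id ) $]
Step 2: reduce F->id. Stack=[F] ptr=1 lookahead=+ remaining=[+ ( id - ( id ) / id ) $]
Step 3: reduce T->F. Stack=[T] ptr=1 lookahead=+ remaining=[+ ( id - ( id ) / id ) $]
Step 4: reduce E->T. Stack=[E] ptr=1 lookahead=+ remaining=[+ ( id - ( id ) / id ) $]
Step 5: shift +. Stack=[E +] ptr=2 lookahead=( remaining=[( id - ( id ) / id ) $]
Step 6: shift (. Stack=[E + (] ptr=3 lookahead=id remaining=[id - ( id ) / id ) $]
Step 7: shift id. Stack=[E + ( id] ptr=4 lookahead=- remaining=[- ( id ) / id ) $]
Step 8: reduce F->id. Stack=[E + ( F] ptr=4 lookahead=- remaining=[- ( id ) / id ) $]
Step 9: reduce T->F. Stack=[E + ( T] ptr=4 lookahead=- remaining=[- ( id ) / id ) $]
Step 10: reduce E->T. Stack=[E + ( E] ptr=4 lookahead=- remaining=[- ( id ) / id ) $]
Step 11: shift -. Stack=[E + ( E -] ptr=5 lookahead=( remaining=[( id ) / id ) $]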